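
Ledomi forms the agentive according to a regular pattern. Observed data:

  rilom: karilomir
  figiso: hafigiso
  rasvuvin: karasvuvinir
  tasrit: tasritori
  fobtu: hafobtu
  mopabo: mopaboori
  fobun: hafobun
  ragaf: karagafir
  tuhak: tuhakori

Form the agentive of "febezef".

fobun and rasvuvin both end in -n yet inflect differently (hafobun, karasvuvinir), so the final letter is not what conditions the rule; the first letter is.
"febezef" begins with f-. The stems beginning with f- (fobtu → hafobtu, fobun → hafobun, figiso → hafigiso) add the prefix ha-.
So febezef → hafebezef.

hafebezef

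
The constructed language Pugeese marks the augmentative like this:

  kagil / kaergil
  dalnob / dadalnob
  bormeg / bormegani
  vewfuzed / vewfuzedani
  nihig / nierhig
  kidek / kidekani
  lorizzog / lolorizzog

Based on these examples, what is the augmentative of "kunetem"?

lorizzog and bormeg both end in -g yet inflect differently (lolorizzog, bormegani), so the final letter is not what conditions the rule; the last vowel is.
"kunetem" has last vowel 'e'. The stems whose last vowel is 'e' (bormeg → bormegani, vewfuzed → vewfuzedani, kidek → kidekani) add -ani.
The other patterns: stems whose last vowel is 'o' repeat the first consonant+vowel as a prefix; stems whose last vowel is 'i' insert -er- after the first vowel.
So kunetem → kunetemani.

kunetemani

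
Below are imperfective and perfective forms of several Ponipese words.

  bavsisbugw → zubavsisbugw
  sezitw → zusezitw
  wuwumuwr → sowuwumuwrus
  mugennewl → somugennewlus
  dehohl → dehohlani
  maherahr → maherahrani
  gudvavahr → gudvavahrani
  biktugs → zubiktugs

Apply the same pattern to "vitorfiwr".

wuwumuwr and maherahr both end in -r yet inflect differently (sowuwumuwrus, maherahrani), so the final letter is not what conditions the rule; the second-to-last letter is.
"vitorfiwr" has second-to-last letter 'w'. The stems whose second-to-last letter is 'w' (wuwumuwr → sowuwumuwrus, mugennewl → somugennewlus) add so- … -us around the stem.
The other patterns: stems whose second-to-last letter is 'h' add -ani; stems whose second-to-last letter is 'g' or 't' add the prefix zu-.
So vitorfiwr → sovitorfiwrus.

sovitorfiwrus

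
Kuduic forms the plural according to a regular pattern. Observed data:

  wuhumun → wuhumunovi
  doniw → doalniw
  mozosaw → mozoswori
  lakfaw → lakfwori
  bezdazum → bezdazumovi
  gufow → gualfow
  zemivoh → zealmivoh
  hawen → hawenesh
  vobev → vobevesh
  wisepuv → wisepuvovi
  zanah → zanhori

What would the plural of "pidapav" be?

wisepuv and vobev both end in -v yet inflect differently (wisepuvovi, vobevesh), so the final letter is not what conditions the rule; the last vowel is.
"pidapav" has last vowel 'a'. The stems whose last vowel is 'a' (mozosaw → mozoswori, zanah → zanhori, lakfaw → lakfwori) delete the last vowel and add -ori.
So pidapav → pidapvori.

pidapvori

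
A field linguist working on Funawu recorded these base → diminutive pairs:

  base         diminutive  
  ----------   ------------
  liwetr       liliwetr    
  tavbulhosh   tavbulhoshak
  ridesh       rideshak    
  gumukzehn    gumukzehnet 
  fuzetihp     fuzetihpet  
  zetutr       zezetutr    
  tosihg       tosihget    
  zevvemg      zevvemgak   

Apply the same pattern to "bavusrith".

tosihg and zevvemg both end in -g yet inflect differently (tosihget, zevvemgak), so the final letter is not what conditions the rule; the second-to-last letter is.
"bavusrith" has second-to-last letter 't'. The stems whose second-to-last letter is 't' (liwetr → liliwetr, zetutr → zezetutr) repeat the first consonant+vowel as a prefix.
So bavusrith → babavusrith.

babavusrith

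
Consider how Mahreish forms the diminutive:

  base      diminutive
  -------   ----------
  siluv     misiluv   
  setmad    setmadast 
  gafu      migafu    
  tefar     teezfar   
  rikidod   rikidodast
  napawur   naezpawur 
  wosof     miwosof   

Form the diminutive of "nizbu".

minizbu

tefar and setmad both have last vowel 'a' yet inflect differently (teezfar, setmadast), so the last vowel is not what conditions the rule; the final letter is.
"nizbu" ends in -u. The one such stem in the data (gafu → migafu) adds the prefix mi-, so the same rule applies.
The other patterns: stems ending in -r insert -ez- after the first vowel; stems ending in -d add -ast.
So nizbu → minizbu.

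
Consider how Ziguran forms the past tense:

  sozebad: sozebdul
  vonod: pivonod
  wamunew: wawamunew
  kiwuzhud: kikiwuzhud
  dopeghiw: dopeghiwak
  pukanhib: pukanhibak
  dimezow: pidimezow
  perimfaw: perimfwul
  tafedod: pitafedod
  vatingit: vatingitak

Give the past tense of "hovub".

"hovub" has last vowel 'u'. The one such stem in the data (kiwuzhud → kikiwuzhud) repeats the first consonant+vowel as a prefix (as does wamunew), so the same rule applies.
So hovub → hohovub.

hohovub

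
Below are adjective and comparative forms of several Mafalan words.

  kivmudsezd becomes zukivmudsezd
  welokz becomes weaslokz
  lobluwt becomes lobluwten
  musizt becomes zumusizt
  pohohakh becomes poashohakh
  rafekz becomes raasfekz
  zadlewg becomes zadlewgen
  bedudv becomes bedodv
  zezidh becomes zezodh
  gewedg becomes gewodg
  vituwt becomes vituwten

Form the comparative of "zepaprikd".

zeaspaprikd

lobluwt and musizt both end in -t yet inflect differently (lobluwten, zumusizt), so the final letter is not what conditions the rule; the second-to-last letter is.
"zepaprikd" has second-to-last letter 'k'. The stems whose second-to-last letter is 'k' (welokz → weaslokz, pohohakh → poashohakh, rafekz → raasfekz) insert -as- after the first vowel.
The other patterns: stems whose second-to-last letter is 'w' add -en; stems whose second-to-last letter is 'z' add the prefix zu-; stems whose second-to-last letter is 'd' change the last vowel to 'o'.
So zepaprikd → zeaspaprikd.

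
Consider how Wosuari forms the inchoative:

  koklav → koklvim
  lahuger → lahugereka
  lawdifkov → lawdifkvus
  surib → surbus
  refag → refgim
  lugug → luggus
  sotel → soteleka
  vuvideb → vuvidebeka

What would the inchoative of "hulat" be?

hultim

"hulat" has last vowel 'a'. The stems whose last vowel is 'a' (koklav → koklvim, refag → refgim) delete the last vowel and add -im.
The other patterns: stems whose last vowel is 'e' add -eka; stems whose last vowel is 'i', 'o' or 'u' delete the last vowel and add -us.
So hulat → hultim.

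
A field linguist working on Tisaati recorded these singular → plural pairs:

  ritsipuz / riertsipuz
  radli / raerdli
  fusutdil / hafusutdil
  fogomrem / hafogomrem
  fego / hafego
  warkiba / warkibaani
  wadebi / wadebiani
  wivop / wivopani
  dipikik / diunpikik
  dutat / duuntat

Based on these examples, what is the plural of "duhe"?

radli and wadebi both end in -i yet inflect differently (raerdli, wadebiani), so the final letter is not what conditions the rule; the first letter is.
"duhe" begins with d-. The stems beginning with d- (dipikik → diunpikik, dutat → duuntat) insert -un- after the first vowel.
The other patterns: stems beginning with r- insert -er- after the first vowel; stems beginning with f- add the prefix ha-; stems beginning with w- add -ani.
So duhe → duunhe.

duunhe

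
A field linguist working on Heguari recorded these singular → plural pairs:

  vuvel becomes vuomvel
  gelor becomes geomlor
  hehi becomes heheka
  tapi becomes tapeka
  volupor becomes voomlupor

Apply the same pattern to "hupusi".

hehi and vuvel both have 2 vowels yet inflect differently (heheka, vuomvel), so the number of vowels is not what conditions the rule; whether the stem ends in a vowel or a consonant is.
"hupusi" ends in a vowel. The stems ending in a vowel (hehi → heheka, tapi → tapeka) drop the final letter and add -eka.
The other pattern: stems ending in a consonant insert -om- after the first vowel.
So hupusi → hupuseka.

hupuseka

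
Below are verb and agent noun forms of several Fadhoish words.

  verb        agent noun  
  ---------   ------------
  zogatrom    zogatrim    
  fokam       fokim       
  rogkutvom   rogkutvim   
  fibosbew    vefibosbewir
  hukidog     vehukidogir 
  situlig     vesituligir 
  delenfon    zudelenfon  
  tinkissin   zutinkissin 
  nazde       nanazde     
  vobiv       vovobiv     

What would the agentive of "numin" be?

zunumin

"numin" ends in -n. The stems ending in -n (delenfon → zudelenfon, tinkissin → zutinkissin) add the prefix zu-.
The other patterns: stems ending in -m change the last vowel to 'i'; stems ending in -g or -w add ve- … -ir around the stem; stems ending in -e or -v repeat the first consonant+vowel as a prefix.
So numin → zunumin.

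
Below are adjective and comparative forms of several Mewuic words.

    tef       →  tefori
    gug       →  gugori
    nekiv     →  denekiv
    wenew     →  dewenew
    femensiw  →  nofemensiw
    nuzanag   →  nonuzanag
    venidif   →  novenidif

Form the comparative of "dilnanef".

nodilnanef

"dilnanef" has 3 vowels. The stems with 3 vowels (femensiw → nofemensiw, nuzanag → nonuzanag, venidif → novenidif) add the prefix no-.
The other patterns: stems with 1 vowel add -ori; stems with 2 vowels add the prefix de-.
So dilnanef → nodilnanef.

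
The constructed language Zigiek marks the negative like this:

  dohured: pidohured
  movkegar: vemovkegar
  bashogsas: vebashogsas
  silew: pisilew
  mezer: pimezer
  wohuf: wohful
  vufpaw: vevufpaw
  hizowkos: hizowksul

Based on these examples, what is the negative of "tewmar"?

vetewmar

silew and vufpaw both end in -w yet inflect differently (pisilew, vevufpaw), so the final letter is not what conditions the rule; the last vowel is.
"tewmar" has last vowel 'a'. The stems whose last vowel is 'a' (vufpaw → vevufpaw, bashogsas → vebashogsas, movkegar → vemovkegar) add the prefix ve-.
So tewmar → vetewmar.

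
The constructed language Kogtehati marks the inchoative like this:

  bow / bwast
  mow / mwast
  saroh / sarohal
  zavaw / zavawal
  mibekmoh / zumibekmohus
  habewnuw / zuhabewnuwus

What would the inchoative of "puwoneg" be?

bow and zavaw both end in -w yet inflect differently (bwast, zavawal), so the final letter is not what conditions the rule; the number of vowels is.
"puwoneg" has 3 vowels. The stems with 3 vowels (mibekmoh → zumibekmohus, habewnuw → zuhabewnuwus) add zu- … -us around the stem.
So puwoneg → zupuwonegus.

zupuwonegus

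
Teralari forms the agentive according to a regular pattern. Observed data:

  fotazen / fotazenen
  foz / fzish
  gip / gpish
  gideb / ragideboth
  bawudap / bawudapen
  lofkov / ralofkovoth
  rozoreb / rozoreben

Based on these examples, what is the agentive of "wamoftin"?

"wamoftin" has 3 vowels. The stems with 3 vowels (fotazen → fotazenen, bawudap → bawudapen, rozoreb → rozoreben) add -en.
The other patterns: stems with 1 vowel delete the last vowel and add -ish; stems with 2 vowels add ra- … -oth around the stem.
So wamoftin → wamoftinen.

wamoftinen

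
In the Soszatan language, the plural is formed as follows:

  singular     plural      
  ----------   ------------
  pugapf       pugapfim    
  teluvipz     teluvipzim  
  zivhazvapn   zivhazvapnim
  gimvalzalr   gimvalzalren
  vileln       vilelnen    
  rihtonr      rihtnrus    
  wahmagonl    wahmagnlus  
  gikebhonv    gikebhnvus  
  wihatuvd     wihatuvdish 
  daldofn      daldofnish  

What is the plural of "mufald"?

mufalden

zivhazvapn and vileln both end in -n yet inflect differently (zivhazvapnim, vilelnen), so the final letter is not what conditions the rule; the second-to-last letter is.
"mufald" has second-to-last letter 'l'. The stems whose second-to-last letter is 'l' (gimvalzalr → gimvalzalren, vileln → vilelnen) add -en.
So mufald → mufalden.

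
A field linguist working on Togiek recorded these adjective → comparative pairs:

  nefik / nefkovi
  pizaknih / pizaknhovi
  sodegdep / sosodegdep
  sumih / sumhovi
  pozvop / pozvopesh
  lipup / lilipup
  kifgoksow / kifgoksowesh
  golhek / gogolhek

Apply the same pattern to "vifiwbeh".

vivifiwbeh

nefik and golhek both end in -k yet inflect differently (nefkovi, gogolhek), so the final letter is not what conditions the rule; the last vowel is.
"vifiwbeh" has last vowel 'e'. The stems whose last vowel is 'e' (golhek → gogolhek, sodegdep → sosodegdep) repeat the first consonant+vowel as a prefix.
The other patterns: stems whose last vowel is 'i' delete the last vowel and add -ovi; stems whose last vowel is 'o' add -esh.
So vifiwbeh → vivifiwbeh.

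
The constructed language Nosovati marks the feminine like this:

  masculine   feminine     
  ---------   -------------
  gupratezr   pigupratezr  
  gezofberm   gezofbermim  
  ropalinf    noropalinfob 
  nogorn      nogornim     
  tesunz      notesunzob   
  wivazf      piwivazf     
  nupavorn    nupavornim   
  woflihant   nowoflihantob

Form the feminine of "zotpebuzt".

pizotpebuzt

"zotpebuzt" has second-to-last letter 'z'. The stems whose second-to-last letter is 'z' (wivazf → piwivazf, gupratezr → pigupratezr) add the prefix pi-.
So zotpebuzt → pizotpebuzt.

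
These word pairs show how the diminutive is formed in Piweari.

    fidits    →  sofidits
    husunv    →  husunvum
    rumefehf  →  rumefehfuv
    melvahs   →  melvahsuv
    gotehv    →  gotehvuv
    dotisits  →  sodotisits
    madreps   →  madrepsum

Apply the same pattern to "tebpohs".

melvahs and dotisits both end in -s yet inflect differently (melvahsuv, sodotisits), so the final letter is not what conditions the rule; the second-to-last letter is.
"tebpohs" has second-to-last letter 'h'. The stems whose second-to-last letter is 'h' (rumefehf → rumefehfuv, gotehv → gotehvuv, melvahs → melvahsuv) add -uv.
So tebpohs → tebpohsuv.

tebpohsuv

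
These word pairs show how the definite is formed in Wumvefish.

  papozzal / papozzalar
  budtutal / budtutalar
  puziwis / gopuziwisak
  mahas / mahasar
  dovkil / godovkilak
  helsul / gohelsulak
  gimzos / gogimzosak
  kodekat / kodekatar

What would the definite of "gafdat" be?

budtutal and helsul both end in -l yet inflect differently (budtutalar, gohelsulak), so the final letter is not what conditions the rule; the last vowel is.
"gafdat" has last vowel 'a'. The stems whose last vowel is 'a' (budtutal → budtutalar, papozzal → papozzalar, kodekat → kodekatar) add -ar.
So gafdat → gafdatar.

gafdatar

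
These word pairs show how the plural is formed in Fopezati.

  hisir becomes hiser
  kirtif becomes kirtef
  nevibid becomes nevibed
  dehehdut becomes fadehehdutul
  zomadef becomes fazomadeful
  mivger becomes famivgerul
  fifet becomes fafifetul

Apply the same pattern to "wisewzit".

wisewzet

kirtif and zomadef both end in -f yet inflect differently (kirtef, fazomadeful), so the final letter is not what conditions the rule; the last vowel is.
"wisewzit" has last vowel 'i'. The stems whose last vowel is 'i' (hisir → hiser, kirtif → kirtef, nevibid → nevibed) change the last vowel to 'e'.
The other pattern: stems whose last vowel is 'e' or 'u' add fa- … -ul around the stem.
So wisewzit → wisewzet.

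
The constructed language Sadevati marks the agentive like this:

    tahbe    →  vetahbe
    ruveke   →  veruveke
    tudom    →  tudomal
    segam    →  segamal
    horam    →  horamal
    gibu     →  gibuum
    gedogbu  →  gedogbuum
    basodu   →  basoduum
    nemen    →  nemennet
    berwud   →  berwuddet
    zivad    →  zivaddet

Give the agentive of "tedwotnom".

tedwotnomal

"tedwotnom" ends in -m. The stems ending in -m (tudom → tudomal, segam → segamal, horam → horamal) add -al.
So tedwotnom → tedwotnomal.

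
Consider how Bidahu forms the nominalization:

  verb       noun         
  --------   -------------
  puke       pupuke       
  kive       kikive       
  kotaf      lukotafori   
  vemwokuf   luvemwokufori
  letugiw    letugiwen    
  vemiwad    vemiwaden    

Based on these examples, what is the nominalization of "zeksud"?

"zeksud" ends in -d. The one such stem in the data (vemiwad → vemiwaden) adds -en, so the same rule applies.
The other patterns: stems ending in -e repeat the first consonant+vowel as a prefix; stems ending in -f add lu- … -ori around the stem.
So zeksud → zeksuden.

zeksuden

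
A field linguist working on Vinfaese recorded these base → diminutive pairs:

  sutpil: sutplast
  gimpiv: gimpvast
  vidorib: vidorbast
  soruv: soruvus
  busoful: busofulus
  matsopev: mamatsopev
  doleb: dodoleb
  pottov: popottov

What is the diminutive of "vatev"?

gimpiv and soruv both end in -v yet inflect differently (gimpvast, soruvus), so the final letter is not what conditions the rule; the last vowel is.
"vatev" has last vowel 'e'. The stems whose last vowel is 'e' (matsopev → mamatsopev, doleb → dodoleb) repeat the first consonant+vowel as a prefix.
So vatev → vavatev.

vavatev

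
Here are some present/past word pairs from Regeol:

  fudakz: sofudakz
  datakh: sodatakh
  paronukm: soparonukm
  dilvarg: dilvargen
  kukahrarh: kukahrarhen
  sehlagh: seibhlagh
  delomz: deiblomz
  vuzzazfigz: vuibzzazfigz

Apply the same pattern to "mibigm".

miibbigm

datakh and kukahrarh both end in -h yet inflect differently (sodatakh, kukahrarhen), so the final letter is not what conditions the rule; the second-to-last letter is.
"mibigm" has second-to-last letter 'g'. The stems whose second-to-last letter is 'g' (sehlagh → seibhlagh, vuzzazfigz → vuibzzazfigz) insert -ib- after the first vowel.
The other patterns: stems whose second-to-last letter is 'k' add the prefix so-; stems whose second-to-last letter is 'r' add -en.
So mibigm → miibbigm.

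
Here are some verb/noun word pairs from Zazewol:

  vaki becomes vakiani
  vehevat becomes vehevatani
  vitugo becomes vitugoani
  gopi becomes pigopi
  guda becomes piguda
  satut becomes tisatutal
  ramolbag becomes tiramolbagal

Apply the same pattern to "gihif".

pigihif

vaki and gopi both end in -i yet inflect differently (vakiani, pigopi), so the final letter is not what conditions the rule; the first letter is.
"gihif" begins with g-. The stems beginning with g- (gopi → pigopi, guda → piguda) add the prefix pi-.
The other patterns: stems beginning with v- add -ani; stems beginning with r- or s- add ti- … -al around the stem.
So gihif → pigihif.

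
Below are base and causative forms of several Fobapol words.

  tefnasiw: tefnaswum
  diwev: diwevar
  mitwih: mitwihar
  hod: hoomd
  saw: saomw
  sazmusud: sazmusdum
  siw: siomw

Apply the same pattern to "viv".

viomv

"viv" has 1 vowel. The stems with 1 vowel (hod → hoomd, saw → saomw, siw → siomw) insert -om- after the first vowel.
So viv → viomv.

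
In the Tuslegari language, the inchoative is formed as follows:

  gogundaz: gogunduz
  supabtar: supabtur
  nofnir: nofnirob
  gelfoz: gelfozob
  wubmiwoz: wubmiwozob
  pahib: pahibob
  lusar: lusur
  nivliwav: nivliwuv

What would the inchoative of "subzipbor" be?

subzipborob

"subzipbor" has last vowel 'o'. The stems whose last vowel is 'o' (wubmiwoz → wubmiwozob, gelfoz → gelfozob) add -ob.
The other pattern: stems whose last vowel is 'a' change the last vowel to 'u'.
So subzipbor → subzipborob.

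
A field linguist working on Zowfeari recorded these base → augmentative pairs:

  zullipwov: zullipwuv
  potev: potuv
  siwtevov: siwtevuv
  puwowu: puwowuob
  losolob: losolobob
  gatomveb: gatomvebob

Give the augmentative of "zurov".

zullipwov and losolob both have last vowel 'o' yet inflect differently (zullipwuv, losolobob), so the last vowel is not what conditions the rule; the final letter is.
"zurov" ends in -v. The stems ending in -v (zullipwov → zullipwuv, potev → potuv, siwtevov → siwtevuv) change the last vowel to 'u'.
The other pattern: stems ending in -b or -u add -ob.
So zurov → zuruv.

zuruv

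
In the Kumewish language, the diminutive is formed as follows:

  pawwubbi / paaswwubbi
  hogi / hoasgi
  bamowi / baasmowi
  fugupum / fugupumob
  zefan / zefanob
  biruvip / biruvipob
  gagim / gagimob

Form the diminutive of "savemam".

savemamob

pawwubbi and biruvip both have last vowel 'i' yet inflect differently (paaswwubbi, biruvipob), so the last vowel is not what conditions the rule; the final letter is.
"savemam" ends in -m. The stems ending in -m (fugupum → fugupumob, gagim → gagimob) add -ob.
The other pattern: stems ending in -i insert -as- after the first vowel.
So savemam → savemamob.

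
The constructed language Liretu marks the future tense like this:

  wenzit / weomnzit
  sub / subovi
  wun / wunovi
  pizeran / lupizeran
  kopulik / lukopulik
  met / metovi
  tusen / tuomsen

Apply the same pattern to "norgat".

noomrgat

met and wenzit both end in -t yet inflect differently (metovi, weomnzit), so the final letter is not what conditions the rule; the number of vowels is.
"norgat" has 2 vowels. The stems with 2 vowels (wenzit → weomnzit, tusen → tuomsen) insert -om- after the first vowel.
So norgat → noomrgat.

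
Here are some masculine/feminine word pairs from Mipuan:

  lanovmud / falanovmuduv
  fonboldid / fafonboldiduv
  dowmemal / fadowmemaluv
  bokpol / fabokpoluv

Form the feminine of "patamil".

fapatamiluv

Every pair shown (lanovmud → falanovmuduv, fonboldid → fafonboldiduv, dowmemal → fadowmemaluv, …) follows the same rule: add fa- … -uv around the stem.
So patamil → fapatamiluv.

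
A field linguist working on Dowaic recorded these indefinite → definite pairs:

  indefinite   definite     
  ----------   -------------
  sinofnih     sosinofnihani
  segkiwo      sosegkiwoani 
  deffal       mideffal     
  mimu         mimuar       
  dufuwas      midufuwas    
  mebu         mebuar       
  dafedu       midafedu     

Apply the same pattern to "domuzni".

midomuzni

"domuzni" begins with d-. The stems beginning with d- (deffal → mideffal, dafedu → midafedu, dufuwas → midufuwas) add the prefix mi-.
So domuzni → midomuzni.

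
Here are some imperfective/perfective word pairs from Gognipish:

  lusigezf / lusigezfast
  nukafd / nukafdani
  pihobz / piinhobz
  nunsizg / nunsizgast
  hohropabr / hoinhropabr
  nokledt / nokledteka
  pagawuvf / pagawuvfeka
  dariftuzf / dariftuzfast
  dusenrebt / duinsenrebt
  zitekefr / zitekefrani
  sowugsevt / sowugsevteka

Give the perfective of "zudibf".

zuindibf

hohropabr and zitekefr both end in -r yet inflect differently (hoinhropabr, zitekefrani), so the final letter is not what conditions the rule; the second-to-last letter is.
"zudibf" has second-to-last letter 'b'. The stems whose second-to-last letter is 'b' (pihobz → piinhobz, hohropabr → hoinhropabr, dusenrebt → duinsenrebt) insert -in- after the first vowel.
The other patterns: stems whose second-to-last letter is 'z' add -ast; stems whose second-to-last letter is 'f' add -ani; stems whose second-to-last letter is 'd' or 'v' add -eka.
So zudibf → zuindibf.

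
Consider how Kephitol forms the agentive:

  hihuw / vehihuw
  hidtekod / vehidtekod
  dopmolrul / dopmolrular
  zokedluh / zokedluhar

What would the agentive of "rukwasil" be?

zokedluh and hihuw both have last vowel 'u' yet inflect differently (zokedluhar, vehihuw), so the last vowel is not what conditions the rule; the final letter is.
"rukwasil" ends in -l. The one such stem in the data (dopmolrul → dopmolrular) adds -ar, so the same rule applies.
The other pattern: stems ending in -d or -w add the prefix ve-.
So rukwasil → rukwasilar.

rukwasilar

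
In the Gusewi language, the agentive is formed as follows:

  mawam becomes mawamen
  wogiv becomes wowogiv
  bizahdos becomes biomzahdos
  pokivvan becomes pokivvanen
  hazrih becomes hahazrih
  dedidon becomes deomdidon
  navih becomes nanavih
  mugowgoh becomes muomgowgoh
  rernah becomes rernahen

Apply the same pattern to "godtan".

godtanen

"godtan" has last vowel 'a'. The stems whose last vowel is 'a' (pokivvan → pokivvanen, rernah → rernahen, mawam → mawamen) add -en.
So godtan → godtanen.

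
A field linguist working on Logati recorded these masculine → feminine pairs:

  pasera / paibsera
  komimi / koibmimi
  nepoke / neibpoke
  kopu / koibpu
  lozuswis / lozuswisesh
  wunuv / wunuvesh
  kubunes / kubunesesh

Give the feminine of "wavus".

wavusesh

komimi and lozuswis both have last vowel 'i' yet inflect differently (koibmimi, lozuswisesh), so the last vowel is not what conditions the rule; whether the stem ends in a vowel or a consonant is.
"wavus" ends in a consonant. The stems ending in a consonant (lozuswis → lozuswisesh, wunuv → wunuvesh, kubunes → kubunesesh) add -esh.
So wavus → wavusesh.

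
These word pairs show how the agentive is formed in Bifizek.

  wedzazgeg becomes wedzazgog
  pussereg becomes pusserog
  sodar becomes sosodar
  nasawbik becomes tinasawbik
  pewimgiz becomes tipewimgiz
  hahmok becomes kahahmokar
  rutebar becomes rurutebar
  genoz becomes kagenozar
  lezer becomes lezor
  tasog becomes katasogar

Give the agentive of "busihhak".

bubusihhak

lezer and sodar both end in -r yet inflect differently (lezor, sosodar), so the final letter is not what conditions the rule; the last vowel is.
"busihhak" has last vowel 'a'. The stems whose last vowel is 'a' (sodar → sosodar, rutebar → rurutebar) repeat the first consonant+vowel as a prefix.
The other patterns: stems whose last vowel is 'e' change the last vowel to 'o'; stems whose last vowel is 'o' add ka- … -ar around the stem; stems whose last vowel is 'i' add the prefix ti-.
So busihhak → bubusihhak.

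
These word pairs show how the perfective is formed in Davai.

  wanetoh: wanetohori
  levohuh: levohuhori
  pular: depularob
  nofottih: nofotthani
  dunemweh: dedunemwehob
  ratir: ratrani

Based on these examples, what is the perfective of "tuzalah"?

nofottih and dunemweh both end in -h yet inflect differently (nofotthani, dedunemwehob), so the final letter is not what conditions the rule; the last vowel is.
"tuzalah" has last vowel 'a'. The one such stem in the data (pular → depularob) adds de- … -ob around the stem, so the same rule applies.
The other patterns: stems whose last vowel is 'i' delete the last vowel and add -ani; stems whose last vowel is 'o' or 'u' add -ori.
So tuzalah → detuzalahob.

detuzalahob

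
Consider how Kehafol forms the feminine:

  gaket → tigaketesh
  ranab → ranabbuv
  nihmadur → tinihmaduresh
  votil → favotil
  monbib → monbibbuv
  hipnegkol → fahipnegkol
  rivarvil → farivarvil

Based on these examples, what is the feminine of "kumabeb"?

kumabebbuv

"kumabeb" ends in -b. The stems ending in -b (ranab → ranabbuv, monbib → monbibbuv) double the final consonant and add -uv.
So kumabeb → kumabebbuv.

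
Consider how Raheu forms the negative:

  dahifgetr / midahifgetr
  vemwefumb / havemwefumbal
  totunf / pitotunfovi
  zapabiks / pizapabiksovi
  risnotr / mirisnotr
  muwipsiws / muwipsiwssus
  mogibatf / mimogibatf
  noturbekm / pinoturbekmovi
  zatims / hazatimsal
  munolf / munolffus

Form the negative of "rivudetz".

mirivudetz

mogibatf and munolf both end in -f yet inflect differently (mimogibatf, munolffus), so the final letter is not what conditions the rule; the second-to-last letter is.
"rivudetz" has second-to-last letter 't'. The stems whose second-to-last letter is 't' (mogibatf → mimogibatf, dahifgetr → midahifgetr, risnotr → mirisnotr) add the prefix mi-.
The other patterns: stems whose second-to-last letter is 'l' or 'w' double the final consonant and add -us; stems whose second-to-last letter is 'm' add ha- … -al around the stem; stems whose second-to-last letter is 'k' or 'n' add pi- … -ovi around the stem.
So rivudetz → mirivudetz.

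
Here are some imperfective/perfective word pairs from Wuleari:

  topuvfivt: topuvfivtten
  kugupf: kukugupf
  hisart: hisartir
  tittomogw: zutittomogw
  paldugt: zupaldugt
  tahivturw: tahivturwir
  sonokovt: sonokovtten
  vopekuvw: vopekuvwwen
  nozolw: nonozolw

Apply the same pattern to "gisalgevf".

tahivturw and vopekuvw both end in -w yet inflect differently (tahivturwir, vopekuvwwen), so the final letter is not what conditions the rule; the second-to-last letter is.
"gisalgevf" has second-to-last letter 'v'. The stems whose second-to-last letter is 'v' (vopekuvw → vopekuvwwen, topuvfivt → topuvfivtten, sonokovt → sonokovtten) double the final consonant and add -en.
The other patterns: stems whose second-to-last letter is 'r' add -ir; stems whose second-to-last letter is 'l' or 'p' repeat the first consonant+vowel as a prefix; stems whose second-to-last letter is 'g' add the prefix zu-.
So gisalgevf → gisalgevffen.

gisalgevffen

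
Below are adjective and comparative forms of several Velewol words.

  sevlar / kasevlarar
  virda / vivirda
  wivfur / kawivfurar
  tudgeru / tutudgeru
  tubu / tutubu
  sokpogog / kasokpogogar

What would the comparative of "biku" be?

bibiku

"biku" ends in a vowel. The stems ending in a vowel (virda → vivirda, tudgeru → tutudgeru, tubu → tutubu) repeat the first consonant+vowel as a prefix.
The other pattern: stems ending in a consonant add ka- … -ar around the stem.
So biku → bibiku.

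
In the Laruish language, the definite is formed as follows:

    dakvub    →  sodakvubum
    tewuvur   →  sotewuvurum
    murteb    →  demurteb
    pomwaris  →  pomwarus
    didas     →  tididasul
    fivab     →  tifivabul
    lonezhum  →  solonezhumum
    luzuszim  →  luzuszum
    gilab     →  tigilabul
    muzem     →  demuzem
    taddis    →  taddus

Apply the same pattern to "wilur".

sowilurum

dakvub and gilab both end in -b yet inflect differently (sodakvubum, tigilabul), so the final letter is not what conditions the rule; the last vowel is.
"wilur" has last vowel 'u'. The stems whose last vowel is 'u' (dakvub → sodakvubum, lonezhum → solonezhumum, tewuvur → sotewuvurum) add so- … -um around the stem.
So wilur → sowilurum.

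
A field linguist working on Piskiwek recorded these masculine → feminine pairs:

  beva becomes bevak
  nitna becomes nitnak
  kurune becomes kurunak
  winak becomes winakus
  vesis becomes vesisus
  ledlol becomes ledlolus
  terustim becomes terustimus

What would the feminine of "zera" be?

zerak

beva and winak both have last vowel 'a' yet inflect differently (bevak, winakus), so the last vowel is not what conditions the rule; whether the stem ends in a vowel or a consonant is.
"zera" ends in a vowel. The stems ending in a vowel (beva → bevak, nitna → nitnak, kurune → kurunak) drop the final letter and add -ak.
The other pattern: stems ending in a consonant add -us.
So zera → zerak.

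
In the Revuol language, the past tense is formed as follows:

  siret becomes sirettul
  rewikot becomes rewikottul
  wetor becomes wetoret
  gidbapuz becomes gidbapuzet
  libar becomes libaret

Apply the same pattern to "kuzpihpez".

kuzpihpezet

wetor and rewikot both have last vowel 'o' yet inflect differently (wetoret, rewikottul), so the last vowel is not what conditions the rule; the final letter is.
"kuzpihpez" ends in -z. The one such stem in the data (gidbapuz → gidbapuzet) adds -et, so the same rule applies.
So kuzpihpez → kuzpihpezet.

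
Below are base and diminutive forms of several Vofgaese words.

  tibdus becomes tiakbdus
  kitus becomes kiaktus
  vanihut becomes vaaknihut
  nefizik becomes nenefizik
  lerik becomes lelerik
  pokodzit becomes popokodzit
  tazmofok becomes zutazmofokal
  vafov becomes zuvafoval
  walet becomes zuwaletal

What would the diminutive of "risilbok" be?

zurisilbokal

vanihut and pokodzit both end in -t yet inflect differently (vaaknihut, popokodzit), so the final letter is not what conditions the rule; the last vowel is.
"risilbok" has last vowel 'o'. The stems whose last vowel is 'o' (tazmofok → zutazmofokal, vafov → zuvafoval) add zu- … -al around the stem.
So risilbok → zurisilbokal.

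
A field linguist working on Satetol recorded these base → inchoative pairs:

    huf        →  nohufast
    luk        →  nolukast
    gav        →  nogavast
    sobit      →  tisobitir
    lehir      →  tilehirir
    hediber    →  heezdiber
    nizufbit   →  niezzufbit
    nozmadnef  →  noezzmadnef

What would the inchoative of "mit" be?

"mit" has 1 vowel. The stems with 1 vowel (huf → nohufast, luk → nolukast, gav → nogavast) add no- … -ast around the stem.
The other patterns: stems with 2 vowels add ti- … -ir around the stem; stems with 3 vowels insert -ez- after the first vowel.
So mit → nomitast.

nomitast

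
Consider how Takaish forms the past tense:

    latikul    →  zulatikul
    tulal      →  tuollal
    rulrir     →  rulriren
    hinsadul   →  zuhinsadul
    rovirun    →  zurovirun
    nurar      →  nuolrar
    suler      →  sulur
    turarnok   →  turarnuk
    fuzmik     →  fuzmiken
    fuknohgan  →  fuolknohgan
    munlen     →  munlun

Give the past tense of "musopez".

hinsadul and tulal both end in -l yet inflect differently (zuhinsadul, tuollal), so the final letter is not what conditions the rule; the last vowel is.
"musopez" has last vowel 'e'. The stems whose last vowel is 'e' (suler → sulur, munlen → munlun) change the last vowel to 'u'.
The other patterns: stems whose last vowel is 'i' add -en; stems whose last vowel is 'u' add the prefix zu-; stems whose last vowel is 'a' insert -ol- after the first vowel.
So musopez → musopuz.

musopuz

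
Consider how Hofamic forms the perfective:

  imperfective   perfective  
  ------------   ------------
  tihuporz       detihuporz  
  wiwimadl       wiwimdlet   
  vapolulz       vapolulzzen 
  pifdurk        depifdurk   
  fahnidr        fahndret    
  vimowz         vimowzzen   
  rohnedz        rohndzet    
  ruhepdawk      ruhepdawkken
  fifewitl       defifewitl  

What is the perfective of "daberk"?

"daberk" has second-to-last letter 'r'. The stems whose second-to-last letter is 'r' (tihuporz → detihuporz, pifdurk → depifdurk) add the prefix de-.
The other patterns: stems whose second-to-last letter is 'd' delete the last vowel and add -et; stems whose second-to-last letter is 'l' or 'w' double the final consonant and add -en.
So daberk → dedaberk.

dedaberk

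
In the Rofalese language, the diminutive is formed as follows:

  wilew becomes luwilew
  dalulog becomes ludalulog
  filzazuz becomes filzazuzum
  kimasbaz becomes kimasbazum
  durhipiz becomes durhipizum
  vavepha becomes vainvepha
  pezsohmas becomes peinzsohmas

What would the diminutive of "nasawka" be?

kimasbaz and vavepha both have last vowel 'a' yet inflect differently (kimasbazum, vainvepha), so the last vowel is not what conditions the rule; the final letter is.
"nasawka" ends in -a. The one such stem in the data (vavepha → vainvepha) inserts -in- after the first vowel (as does pezsohmas), so the same rule applies.
The other patterns: stems ending in -g or -w add the prefix lu-; stems ending in -z add -um.
So nasawka → nainsawka.

nainsawka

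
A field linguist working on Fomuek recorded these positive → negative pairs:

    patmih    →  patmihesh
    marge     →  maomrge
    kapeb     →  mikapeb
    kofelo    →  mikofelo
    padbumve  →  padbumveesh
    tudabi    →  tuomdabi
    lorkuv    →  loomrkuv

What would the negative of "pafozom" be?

pafozomesh

"pafozom" begins with p-. The stems beginning with p- (patmih → patmihesh, padbumve → padbumveesh) add -esh.
So pafozom → pafozomesh.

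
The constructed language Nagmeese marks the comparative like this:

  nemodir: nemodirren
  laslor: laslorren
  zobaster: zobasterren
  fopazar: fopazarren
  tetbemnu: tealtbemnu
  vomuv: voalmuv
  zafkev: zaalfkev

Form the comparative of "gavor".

zobaster and zafkev both have last vowel 'e' yet inflect differently (zobasterren, zaalfkev), so the last vowel is not what conditions the rule; the final letter is.
"gavor" ends in -r. The stems ending in -r (nemodir → nemodirren, laslor → laslorren, zobaster → zobasterren) double the final consonant and add -en.
The other pattern: stems ending in -u or -v insert -al- after the first vowel.
So gavor → gavorren.

gavorren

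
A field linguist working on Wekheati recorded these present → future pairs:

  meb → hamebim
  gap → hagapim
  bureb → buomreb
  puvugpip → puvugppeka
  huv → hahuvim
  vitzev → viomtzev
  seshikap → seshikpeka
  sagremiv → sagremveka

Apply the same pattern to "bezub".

beomzub

huv and vitzev both end in -v yet inflect differently (hahuvim, viomtzev), so the final letter is not what conditions the rule; the number of vowels is.
"bezub" has 2 vowels. The stems with 2 vowels (vitzev → viomtzev, bureb → buomreb) insert -om- after the first vowel.
The other patterns: stems with 1 vowel add ha- … -im around the stem; stems with 3 vowels delete the last vowel and add -eka.
So bezub → beomzub.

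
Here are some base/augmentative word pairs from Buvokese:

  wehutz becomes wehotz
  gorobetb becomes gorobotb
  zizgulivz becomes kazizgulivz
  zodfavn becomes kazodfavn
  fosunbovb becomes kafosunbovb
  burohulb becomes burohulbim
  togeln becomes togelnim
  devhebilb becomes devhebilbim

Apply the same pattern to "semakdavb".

kasemakdavb

"semakdavb" has second-to-last letter 'v'. The stems whose second-to-last letter is 'v' (zizgulivz → kazizgulivz, zodfavn → kazodfavn, fosunbovb → kafosunbovb) add the prefix ka-.
The other patterns: stems whose second-to-last letter is 't' change the last vowel to 'o'; stems whose second-to-last letter is 'l' add -im.
So semakdavb → kasemakdavb.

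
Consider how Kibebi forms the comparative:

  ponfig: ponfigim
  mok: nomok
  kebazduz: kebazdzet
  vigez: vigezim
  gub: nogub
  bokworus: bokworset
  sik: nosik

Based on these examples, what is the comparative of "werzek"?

werzekim

vigez and kebazduz both end in -z yet inflect differently (vigezim, kebazdzet), so the final letter is not what conditions the rule; the number of vowels is.
"werzek" has 2 vowels. The stems with 2 vowels (ponfig → ponfigim, vigez → vigezim) add -im.
The other patterns: stems with 1 vowel add the prefix no-; stems with 3 vowels delete the last vowel and add -et.
So werzek → werzekim.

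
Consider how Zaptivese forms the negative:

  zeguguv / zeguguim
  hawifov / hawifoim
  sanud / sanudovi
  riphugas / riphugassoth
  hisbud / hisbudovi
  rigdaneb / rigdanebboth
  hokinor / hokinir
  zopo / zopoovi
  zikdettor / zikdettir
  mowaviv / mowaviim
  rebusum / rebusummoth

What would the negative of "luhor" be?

zopo and hokinor both have last vowel 'o' yet inflect differently (zopoovi, hokinir), so the last vowel is not what conditions the rule; the final letter is.
"luhor" ends in -r. The stems ending in -r (hokinor → hokinir, zikdettor → zikdettir) change the last vowel to 'i'.
So luhor → luhir.

luhir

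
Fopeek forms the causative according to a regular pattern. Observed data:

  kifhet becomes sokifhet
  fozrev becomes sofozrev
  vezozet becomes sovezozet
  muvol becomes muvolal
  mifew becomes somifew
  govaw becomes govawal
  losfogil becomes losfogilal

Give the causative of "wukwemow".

wukwemowal

mifew and govaw both end in -w yet inflect differently (somifew, govawal), so the final letter is not what conditions the rule; the last vowel is.
"wukwemow" has last vowel 'o'. The one such stem in the data (muvol → muvolal) adds -al, so the same rule applies.
So wukwemow → wukwemowal.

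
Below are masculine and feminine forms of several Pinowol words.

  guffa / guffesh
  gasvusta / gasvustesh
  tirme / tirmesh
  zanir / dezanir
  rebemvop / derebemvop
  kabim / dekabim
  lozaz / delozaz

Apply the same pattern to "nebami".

guffa and lozaz both have last vowel 'a' yet inflect differently (guffesh, delozaz), so the last vowel is not what conditions the rule; whether the stem ends in a vowel or a consonant is.
"nebami" ends in a vowel. The stems ending in a vowel (guffa → guffesh, gasvusta → gasvustesh, tirme → tirmesh) drop the final letter and add -esh.
The other pattern: stems ending in a consonant add the prefix de-.
So nebami → nebamesh.

nebamesh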